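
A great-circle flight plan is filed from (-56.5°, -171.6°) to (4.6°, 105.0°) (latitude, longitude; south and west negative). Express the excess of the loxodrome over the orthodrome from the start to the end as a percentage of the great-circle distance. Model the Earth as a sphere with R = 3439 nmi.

Great circle: σ = 1.5744 rad → d_gc = Rσ = 5414.5 nmi
Rhumb: Δφ = +1.0664, Δλ = -1.4556, Δψ = +1.2811, q = Δφ/Δψ = 0.8324 → d_rh = R√(Δφ²+q²Δλ²) = 5550.8 nmi
Excess = (5550.8 − 5414.5) / 5414.5 = 136.3 / 5414.5 = 2.52% ≈ 2.5%

2.5%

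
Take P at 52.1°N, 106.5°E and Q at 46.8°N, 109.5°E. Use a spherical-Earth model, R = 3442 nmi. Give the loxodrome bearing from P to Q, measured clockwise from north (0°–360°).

159.8°

Δψ = ln[tan(π/4+φ₂/2)/tan(π/4+φ₁/2)] = -0.1425
Δλ = +0.0524 rad (taken the short way round)
course = atan2(Δλ, Δψ) = 159.82°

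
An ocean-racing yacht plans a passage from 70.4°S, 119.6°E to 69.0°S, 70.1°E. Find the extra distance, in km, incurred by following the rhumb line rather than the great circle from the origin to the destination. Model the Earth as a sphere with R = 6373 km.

Great circle: cos σ = sin φ₁ sin φ₂ + cos φ₁ cos φ₂ cos Δλ,  σ = 0.2924 rad → d_gc = 1863.4 km
Rhumb line: Δψ = +0.0705, q = Δφ/Δψ = 0.3468, d_rh = R√(Δφ²+q²Δλ²) = 1915.8 km
Excess = 1915.8 − 1863.4 = 52.4 ≈ 52 km

52 km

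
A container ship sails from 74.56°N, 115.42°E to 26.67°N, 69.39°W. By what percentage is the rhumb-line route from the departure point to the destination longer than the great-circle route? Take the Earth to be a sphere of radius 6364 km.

Great circle: σ = 1.3739 rad → d_gc = Rσ = 8743.8 km
Rhumb: Δφ = -0.8358, Δλ = +3.0576, Δψ = -1.5151, q = Δφ/Δψ = 0.5517 → d_rh = R√(Δφ²+q²Δλ²) = 11980.7 km
Excess = (11980.7 − 8743.8) / 8743.8 = 3236.9 / 8743.8 = 37.02% ≈ 37.0%

37.0%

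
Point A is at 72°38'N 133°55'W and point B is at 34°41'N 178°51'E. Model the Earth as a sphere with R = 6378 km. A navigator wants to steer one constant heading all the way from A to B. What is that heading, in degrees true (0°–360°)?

Meridional parts: M(φ₁)=+1.8791, M(φ₂)=+0.6461 → ΔM = -1.2330;  Δλ = -0.8244 rad
tan C = Δλ / ΔM = +0.6686 → C = 213.77°

213.8°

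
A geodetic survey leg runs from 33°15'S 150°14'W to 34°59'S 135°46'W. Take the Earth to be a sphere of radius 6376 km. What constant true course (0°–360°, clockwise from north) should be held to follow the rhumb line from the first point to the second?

98.2°

Δψ = ln[tan(π/4+φ₂/2)/tan(π/4+φ₁/2)] = -0.0365
Δλ = +0.2525 rad (taken the short way round)
course = atan2(Δλ, Δψ) = 98.24°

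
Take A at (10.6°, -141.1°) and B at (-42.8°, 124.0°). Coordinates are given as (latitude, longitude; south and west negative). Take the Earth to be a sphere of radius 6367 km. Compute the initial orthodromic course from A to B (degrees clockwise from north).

N = sin Δλ·cos φ₂ = -0.7310;  D = cos φ₁ sin φ₂ − sin φ₁ cos φ₂ cos Δλ = -0.6563
initial course = atan2(N, D) = 228.08°

228.1°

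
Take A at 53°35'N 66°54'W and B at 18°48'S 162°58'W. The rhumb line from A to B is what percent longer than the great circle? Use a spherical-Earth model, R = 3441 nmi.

Great circle: σ = 1.8952 rad → d_gc = Rσ = 6521.3 nmi
Rhumb: Δφ = -1.2633, Δλ = -1.6767, Δψ = -1.4460, q = Δφ/Δψ = 0.8736 → d_rh = R√(Δφ²+q²Δλ²) = 6656.1 nmi
Excess = (6656.1 − 6521.3) / 6521.3 = 134.8 / 6521.3 = 2.07% ≈ 2.1%

2.1%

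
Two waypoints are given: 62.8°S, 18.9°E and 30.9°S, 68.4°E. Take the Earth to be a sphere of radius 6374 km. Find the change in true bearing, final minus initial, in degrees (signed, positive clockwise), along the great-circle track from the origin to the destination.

-38.6°

Initial bearing θ₁ = atan2(sin Δλ cos φ₂, cos φ₁ sin φ₂ − sin φ₁ cos φ₂ cos Δλ) = 68.21°
Final bearing θ₂ = (initial bearing from the destination back to the start) + 180° = 29.65°
Δθ = θ₂ − θ₁ = -38.6°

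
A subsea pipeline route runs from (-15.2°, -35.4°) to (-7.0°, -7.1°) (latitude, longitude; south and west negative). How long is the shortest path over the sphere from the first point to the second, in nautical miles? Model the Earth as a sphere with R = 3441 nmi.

1737 nmi

Haversine: a = sin²(Δφ/2)+cos φ₁ cos φ₂ sin²(Δλ/2) = 0.06235;  σ = 2·atan2(√a,√(1−a))
σ = 28.920° → d = Rσ = 3441·0.50475 = 1737 nmi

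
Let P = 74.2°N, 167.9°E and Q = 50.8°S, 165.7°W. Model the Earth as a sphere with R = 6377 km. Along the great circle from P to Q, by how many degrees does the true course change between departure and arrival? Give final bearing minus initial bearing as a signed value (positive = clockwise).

Initial bearing θ₁ = atan2(sin Δλ cos φ₂, cos φ₁ sin φ₂ − sin φ₁ cos φ₂ cos Δλ) = 159.60°
Final bearing θ₂ = (initial bearing from the destination back to the start) + 180° = 171.36°
Δθ = θ₂ − θ₁ = +11.8°

+11.8°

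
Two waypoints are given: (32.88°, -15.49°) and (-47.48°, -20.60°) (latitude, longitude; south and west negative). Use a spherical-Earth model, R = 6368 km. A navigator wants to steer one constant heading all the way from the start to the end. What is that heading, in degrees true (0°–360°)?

Meridional parts: M(φ₁)=+0.6082, M(φ₂)=-0.9440 → ΔM = -1.5522;  Δλ = -0.0892 rad
tan C = Δλ / ΔM = +0.0575 → C = 183.29°

183.3°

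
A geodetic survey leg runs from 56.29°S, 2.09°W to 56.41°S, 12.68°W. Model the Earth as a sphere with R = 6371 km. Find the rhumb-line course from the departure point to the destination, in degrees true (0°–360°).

Δψ = ln[tan(π/4+φ₂/2)/tan(π/4+φ₁/2)] = -0.0038
Δλ = -0.1848 rad (taken the short way round)
course = atan2(Δλ, Δψ) = 268.83°

268.8°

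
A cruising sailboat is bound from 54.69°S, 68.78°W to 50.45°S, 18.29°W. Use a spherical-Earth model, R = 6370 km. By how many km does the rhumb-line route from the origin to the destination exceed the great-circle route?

Great circle: cos σ = sin φ₁ sin φ₂ + cos φ₁ cos φ₂ cos Δλ,  σ = 0.5289 rad → d_gc = 3368.9 km
Rhumb line: Δψ = +0.1219, q = Δφ/Δψ = 0.6072, d_rh = R√(Δφ²+q²Δλ²) = 3440.8 km
Excess = 3440.8 − 3368.9 = 71.9 ≈ 72 km

72 km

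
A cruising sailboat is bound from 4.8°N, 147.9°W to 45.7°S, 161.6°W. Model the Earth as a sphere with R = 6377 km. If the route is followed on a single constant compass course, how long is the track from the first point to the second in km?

5785 km

Rhumb course C = atan2(Δλ, Δψ) with Δψ = ln[tan(π/4+φ₂/2)/tan(π/4+φ₁/2)] = -0.9826, Δλ = -0.2391 → C = 193.68°
d = R·|Δφ| / |cos C| = 6377·0.88139 / 0.97165 = 5785 km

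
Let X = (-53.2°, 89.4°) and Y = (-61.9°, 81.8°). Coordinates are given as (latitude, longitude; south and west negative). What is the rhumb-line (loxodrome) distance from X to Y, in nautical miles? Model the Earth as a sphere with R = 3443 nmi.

Δψ = ln[tan(π/4+φ₂/2)/tan(π/4+φ₁/2)] = -0.2846;  Δφ = -0.1518 rad,  Δλ = -0.1326 rad
q = Δφ/Δψ = 0.5335
d = R·√(Δφ² + q²Δλ²) = 3443·0.16752 = 577 nmi

577 nmi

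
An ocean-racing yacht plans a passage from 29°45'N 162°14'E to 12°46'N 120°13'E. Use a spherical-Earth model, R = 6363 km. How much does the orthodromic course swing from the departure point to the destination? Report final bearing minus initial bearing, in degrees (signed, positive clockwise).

-16.0°

At departure: θ₁ = atan2(sin Δλ cos φ₂, cos φ₁ sin φ₂ − sin φ₁ cos φ₂ cos Δλ) = 255.59°
At arrival: θ₂ = atan2(sin Δλ cos φ₁, −cos φ₂ sin φ₁ + sin φ₂ cos φ₁ cos Δλ) = 239.57°
Δθ = θ₂ − θ₁ = -16.0°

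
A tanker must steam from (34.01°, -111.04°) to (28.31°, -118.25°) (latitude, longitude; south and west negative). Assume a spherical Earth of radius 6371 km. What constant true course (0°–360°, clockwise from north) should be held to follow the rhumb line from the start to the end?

Δψ = ln[tan(π/4+φ₂/2)/tan(π/4+φ₁/2)] = -0.1163
Δλ = -0.1258 rad (taken the short way round)
course = atan2(Δλ, Δψ) = 227.25°

227.2°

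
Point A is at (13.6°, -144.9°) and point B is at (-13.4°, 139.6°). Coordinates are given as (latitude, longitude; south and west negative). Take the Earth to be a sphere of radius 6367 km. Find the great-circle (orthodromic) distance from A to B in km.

cos σ = sin φ₁ sin φ₂ + cos φ₁ cos φ₂ cos Δλ
      = sin(13.60°)sin(-13.40°) + cos(13.60°)cos(-13.40°)cos(-75.50°) = 0.1822
σ = 79.500° → d = Rσ = 6367·1.38753 = 8834 km

8834 km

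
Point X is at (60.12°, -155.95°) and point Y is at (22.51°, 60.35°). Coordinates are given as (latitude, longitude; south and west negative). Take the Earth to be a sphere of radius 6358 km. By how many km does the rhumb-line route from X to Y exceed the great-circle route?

1910 km

Great circle: cos σ = sin φ₁ sin φ₂ + cos φ₁ cos φ₂ cos Δλ,  σ = 1.6098 rad → d_gc = 10234.9 km
Rhumb line: Δψ = -0.9178, q = Δφ/Δψ = 0.7152, d_rh = R√(Δφ²+q²Δλ²) = 12144.8 km
Excess = 12144.8 − 10234.9 = 1909.9 ≈ 1910 km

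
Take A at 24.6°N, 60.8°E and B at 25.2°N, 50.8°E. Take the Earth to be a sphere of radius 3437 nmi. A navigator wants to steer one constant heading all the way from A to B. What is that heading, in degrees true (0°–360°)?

Δψ = ln[tan(π/4+φ₂/2)/tan(π/4+φ₁/2)] = +0.0115
Δλ = -0.1745 rad (taken the short way round)
course = atan2(Δλ, Δψ) = 273.78°

273.8°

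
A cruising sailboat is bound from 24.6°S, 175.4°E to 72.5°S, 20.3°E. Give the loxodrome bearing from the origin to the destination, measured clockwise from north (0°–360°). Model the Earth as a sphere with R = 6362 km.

Δψ = ln[tan(π/4+φ₂/2)/tan(π/4+φ₁/2)] = -1.4282
Δλ = -2.7070 rad (taken the short way round)
course = atan2(Δλ, Δψ) = 242.18°

242.2°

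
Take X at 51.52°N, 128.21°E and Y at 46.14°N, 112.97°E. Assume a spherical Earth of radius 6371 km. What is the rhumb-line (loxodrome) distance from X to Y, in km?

1265 km

Rhumb course C = atan2(Δλ, Δψ) with Δψ = ln[tan(π/4+φ₂/2)/tan(π/4+φ₁/2)] = -0.1428, Δλ = -0.2660 → C = 241.77°
d = R·|Δφ| / |cos C| = 6371·0.09390 / 0.47308 = 1265 km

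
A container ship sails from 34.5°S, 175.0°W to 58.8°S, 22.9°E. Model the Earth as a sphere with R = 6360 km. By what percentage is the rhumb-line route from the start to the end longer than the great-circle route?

Great circle: σ = 1.4925 rad → d_gc = Rσ = 9492.2 km
Rhumb: Δφ = -0.4241, Δλ = -2.8292, Δψ = -0.6336, q = Δφ/Δψ = 0.6694 → d_rh = R√(Δφ²+q²Δλ²) = 12342.9 km
Excess = (12342.9 − 9492.2) / 9492.2 = 2850.7 / 9492.2 = 30.03% ≈ 30.0%

30.0%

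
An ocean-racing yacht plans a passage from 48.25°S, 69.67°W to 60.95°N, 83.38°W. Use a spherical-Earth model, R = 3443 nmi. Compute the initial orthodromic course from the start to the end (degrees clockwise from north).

θ = atan2( sin Δλ·cos φ₂ ,  cos φ₁ sin φ₂ − sin φ₁ cos φ₂ cos Δλ )
  = atan2(-0.1151, +0.9341) = 352.98°

353.0°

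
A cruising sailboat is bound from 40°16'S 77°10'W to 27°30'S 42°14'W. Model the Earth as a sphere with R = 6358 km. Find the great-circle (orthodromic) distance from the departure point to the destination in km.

Haversine: a = sin²(Δφ/2)+cos φ₁ cos φ₂ sin²(Δλ/2) = 0.07334;  σ = 2·atan2(√a,√(1−a))
σ = 31.425° → d = Rσ = 6358·0.54846 = 3487 km

3487 km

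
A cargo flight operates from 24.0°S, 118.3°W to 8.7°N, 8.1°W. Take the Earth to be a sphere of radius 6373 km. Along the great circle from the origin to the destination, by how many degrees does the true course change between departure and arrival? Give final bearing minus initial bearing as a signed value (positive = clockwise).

Initial bearing θ₁ = atan2(sin Δλ cos φ₂, cos φ₁ sin φ₂ − sin φ₁ cos φ₂ cos Δλ) = 90.04°
Final bearing θ₂ = (initial bearing from the destination back to the start) + 180° = 67.54°
Δθ = θ₂ − θ₁ = -22.5°

-22.5°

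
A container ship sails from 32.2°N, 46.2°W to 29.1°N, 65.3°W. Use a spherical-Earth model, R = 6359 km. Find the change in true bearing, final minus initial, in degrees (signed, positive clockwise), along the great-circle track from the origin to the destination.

-9.8°

At departure: θ₁ = atan2(sin Δλ cos φ₂, cos φ₁ sin φ₂ − sin φ₁ cos φ₂ cos Δλ) = 264.32°
At arrival: θ₂ = atan2(sin Δλ cos φ₁, −cos φ₂ sin φ₁ + sin φ₂ cos φ₁ cos Δλ) = 254.51°
Δθ = θ₂ − θ₁ = -9.8°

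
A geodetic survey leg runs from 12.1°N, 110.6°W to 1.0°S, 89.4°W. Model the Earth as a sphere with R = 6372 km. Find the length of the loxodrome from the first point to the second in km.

2758 km

Rhumb course C = atan2(Δλ, Δψ) with Δψ = ln[tan(π/4+φ₂/2)/tan(π/4+φ₁/2)] = -0.2302, Δλ = +0.3700 → C = 121.89°
d = R·|Δφ| / |cos C| = 6372·0.22864 / 0.52830 = 2758 km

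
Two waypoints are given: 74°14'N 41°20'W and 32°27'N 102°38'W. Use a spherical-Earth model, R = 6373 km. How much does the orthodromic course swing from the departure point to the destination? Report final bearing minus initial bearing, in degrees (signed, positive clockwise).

At departure: θ₁ = atan2(sin Δλ cos φ₂, cos φ₁ sin φ₂ − sin φ₁ cos φ₂ cos Δλ) = 251.74°
At arrival: θ₂ = atan2(sin Δλ cos φ₁, −cos φ₂ sin φ₁ + sin φ₂ cos φ₁ cos Δλ) = 197.81°
Δθ = θ₂ − θ₁ = -53.9°

-53.9°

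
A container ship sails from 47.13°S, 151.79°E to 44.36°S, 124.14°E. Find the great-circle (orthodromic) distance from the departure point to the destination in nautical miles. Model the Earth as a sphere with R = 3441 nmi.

cos σ = sin φ₁ sin φ₂ + cos φ₁ cos φ₂ cos Δλ
      = sin(-47.13°)sin(-44.36°) + cos(-47.13°)cos(-44.36°)cos(-27.65°) = 0.9433
σ = 19.390° → d = Rσ = 3441·0.33841 = 1164 nmi

1164 nmi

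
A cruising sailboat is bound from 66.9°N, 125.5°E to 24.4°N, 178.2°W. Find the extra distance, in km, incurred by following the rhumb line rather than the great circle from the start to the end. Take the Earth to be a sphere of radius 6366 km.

Great circle: cos σ = sin φ₁ sin φ₂ + cos φ₁ cos φ₂ cos Δλ,  σ = 0.9542 rad → d_gc = 6074.7 km
Rhumb line: Δψ = -1.1485, q = Δφ/Δψ = 0.6458, d_rh = R√(Δφ²+q²Δλ²) = 6214.5 km
Excess = 6214.5 − 6074.7 = 139.8 ≈ 140 km

140 km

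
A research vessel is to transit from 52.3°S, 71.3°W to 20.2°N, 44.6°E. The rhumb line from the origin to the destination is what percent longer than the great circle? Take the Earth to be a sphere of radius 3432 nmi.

Great circle: σ = 2.1222 rad → d_gc = Rσ = 7283.4 nmi
Rhumb: Δφ = +1.2654, Δλ = +2.0228, Δψ = +1.4348, q = Δφ/Δψ = 0.8819 → d_rh = R√(Δφ²+q²Δλ²) = 7506.4 nmi
Excess = (7506.4 − 7283.4) / 7283.4 = 223.0 / 7283.4 = 3.06% ≈ 3.1%

3.1%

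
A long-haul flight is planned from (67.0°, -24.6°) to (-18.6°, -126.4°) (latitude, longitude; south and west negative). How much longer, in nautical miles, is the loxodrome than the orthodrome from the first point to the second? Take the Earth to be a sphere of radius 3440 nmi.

Great circle: cos σ = sin φ₁ sin φ₂ + cos φ₁ cos φ₂ cos Δλ,  σ = 1.9491 rad → d_gc = 6704.9 nmi
Rhumb line: Δψ = -1.9228, q = Δφ/Δψ = 0.7770, d_rh = R√(Δφ²+q²Δλ²) = 6997.5 nmi
Excess = 6997.5 − 6704.9 = 292.6 ≈ 293 nmi

293 nmi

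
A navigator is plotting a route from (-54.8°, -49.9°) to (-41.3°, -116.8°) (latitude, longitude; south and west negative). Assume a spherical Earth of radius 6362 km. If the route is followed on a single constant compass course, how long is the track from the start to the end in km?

5149 km

Δψ = ln[tan(π/4+φ₂/2)/tan(π/4+φ₁/2)] = +0.3553;  Δφ = +0.2356 rad,  Δλ = -1.1676 rad
q = Δφ/Δψ = 0.6631
d = R·√(Δφ² + q²Δλ²) = 6362·0.80927 = 5149 km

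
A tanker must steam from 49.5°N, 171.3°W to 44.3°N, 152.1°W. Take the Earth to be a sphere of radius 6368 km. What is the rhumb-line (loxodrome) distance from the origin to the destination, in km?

Rhumb course C = atan2(Δλ, Δψ) with Δψ = ln[tan(π/4+φ₂/2)/tan(π/4+φ₁/2)] = -0.1330, Δλ = +0.3351 → C = 111.64°
d = R·|Δφ| / |cos C| = 6368·0.09076 / 0.36884 = 1567 km

1567 km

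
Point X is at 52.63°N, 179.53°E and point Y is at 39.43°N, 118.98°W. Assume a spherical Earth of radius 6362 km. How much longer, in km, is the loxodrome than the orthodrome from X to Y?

129 km

Great circle: cos σ = sin φ₁ sin φ₂ + cos φ₁ cos φ₂ cos Δλ,  σ = 0.7546 rad → d_gc = 4800.9 km
Rhumb line: Δψ = -0.3342, q = Δφ/Δψ = 0.6894, d_rh = R√(Δφ²+q²Δλ²) = 4930.1 km
Excess = 4930.1 − 4800.9 = 129.2 ≈ 129 km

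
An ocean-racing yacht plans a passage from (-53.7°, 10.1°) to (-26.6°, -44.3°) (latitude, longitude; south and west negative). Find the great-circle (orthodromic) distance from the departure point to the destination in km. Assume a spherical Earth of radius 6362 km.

Haversine: a = sin²(Δφ/2)+cos φ₁ cos φ₂ sin²(Δλ/2) = 0.16550;  σ = 2·atan2(√a,√(1−a))
σ = 48.009° → d = Rσ = 6362·0.83792 = 5331 km

5331 km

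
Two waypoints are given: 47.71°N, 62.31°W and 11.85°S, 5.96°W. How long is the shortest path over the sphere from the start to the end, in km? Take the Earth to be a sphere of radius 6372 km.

Haversine: a = sin²(Δφ/2)+cos φ₁ cos φ₂ sin²(Δλ/2) = 0.39350;  σ = 2·atan2(√a,√(1−a))
σ = 77.702° → d = Rσ = 6372·1.35615 = 8641 km

8641 km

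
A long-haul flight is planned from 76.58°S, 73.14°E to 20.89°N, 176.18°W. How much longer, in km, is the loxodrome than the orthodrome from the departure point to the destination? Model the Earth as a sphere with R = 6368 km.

Great circle: cos σ = sin φ₁ sin φ₂ + cos φ₁ cos φ₂ cos Δλ,  σ = 2.0080 rad → d_gc = 12787.0 km
Rhumb line: Δψ = +2.5130, q = Δφ/Δψ = 0.6769, d_rh = R√(Δφ²+q²Δλ²) = 13663.8 km
Excess = 13663.8 − 12787.0 = 876.8 ≈ 877 km

877 km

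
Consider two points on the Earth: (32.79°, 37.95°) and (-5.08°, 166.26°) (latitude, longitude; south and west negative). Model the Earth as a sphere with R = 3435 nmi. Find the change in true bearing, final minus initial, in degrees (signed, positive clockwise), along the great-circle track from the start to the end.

+55.2°

At departure: θ₁ = atan2(sin Δλ cos φ₂, cos φ₁ sin φ₂ − sin φ₁ cos φ₂ cos Δλ) = 71.60°
At arrival: θ₂ = atan2(sin Δλ cos φ₁, −cos φ₂ sin φ₁ + sin φ₂ cos φ₁ cos Δλ) = 126.79°
Δθ = θ₂ − θ₁ = +55.2°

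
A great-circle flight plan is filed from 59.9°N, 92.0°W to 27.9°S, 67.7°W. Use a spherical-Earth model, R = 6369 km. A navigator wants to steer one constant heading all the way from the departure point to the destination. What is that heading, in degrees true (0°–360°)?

Meridional parts: M(φ₁)=+1.3135, M(φ₂)=-0.5074 → ΔM = -1.8209;  Δλ = +0.4241 rad
tan C = Δλ / ΔM = -0.2329 → C = 166.89°

166.9°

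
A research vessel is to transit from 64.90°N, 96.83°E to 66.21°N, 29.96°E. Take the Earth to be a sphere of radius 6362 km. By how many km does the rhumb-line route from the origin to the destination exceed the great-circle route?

146 km

Great circle: cos σ = sin φ₁ sin φ₂ + cos φ₁ cos φ₂ cos Δλ,  σ = 0.4605 rad → d_gc = 2929.6 km
Rhumb line: Δψ = +0.0553, q = Δφ/Δψ = 0.4137, d_rh = R√(Δφ²+q²Δλ²) = 3075.4 km
Excess = 3075.4 − 2929.6 = 145.8 ≈ 146 km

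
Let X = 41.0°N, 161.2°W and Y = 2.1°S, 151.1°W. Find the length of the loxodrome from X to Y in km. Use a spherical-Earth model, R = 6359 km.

4892 km

Rhumb course C = atan2(Δλ, Δψ) with Δψ = ln[tan(π/4+φ₂/2)/tan(π/4+φ₁/2)] = -0.8225, Δλ = +0.1763 → C = 167.90°
d = R·|Δφ| / |cos C| = 6359·0.75224 / 0.97780 = 4892 km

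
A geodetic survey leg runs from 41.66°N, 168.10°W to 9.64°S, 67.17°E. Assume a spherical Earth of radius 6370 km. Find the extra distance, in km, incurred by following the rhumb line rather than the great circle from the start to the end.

439 km

Great circle: cos σ = sin φ₁ sin φ₂ + cos φ₁ cos φ₂ cos Δλ,  σ = 2.1305 rad → d_gc = 13571.3 km
Rhumb line: Δψ = -0.9703, q = Δφ/Δψ = 0.9228, d_rh = R√(Δφ²+q²Δλ²) = 14010.1 km
Excess = 14010.1 − 13571.3 = 438.8 ≈ 439 km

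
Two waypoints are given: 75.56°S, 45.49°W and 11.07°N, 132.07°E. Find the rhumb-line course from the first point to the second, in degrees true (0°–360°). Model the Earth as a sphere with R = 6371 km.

53.9°

Δψ = ln[tan(π/4+φ₂/2)/tan(π/4+φ₁/2)] = +2.2605
Δλ = +3.0990 rad (taken the short way round)
course = atan2(Δλ, Δψ) = 53.89°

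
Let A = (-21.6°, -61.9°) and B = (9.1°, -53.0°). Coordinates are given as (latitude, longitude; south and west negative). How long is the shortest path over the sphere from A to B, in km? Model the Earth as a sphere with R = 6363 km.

3545 km

Haversine: a = sin²(Δφ/2)+cos φ₁ cos φ₂ sin²(Δλ/2) = 0.07560;  σ = 2·atan2(√a,√(1−a))
σ = 31.919° → d = Rσ = 6363·0.55709 = 3545 km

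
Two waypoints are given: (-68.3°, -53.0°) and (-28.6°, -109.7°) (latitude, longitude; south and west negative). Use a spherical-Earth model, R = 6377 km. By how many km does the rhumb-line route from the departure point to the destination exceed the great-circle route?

144 km

Great circle: cos σ = sin φ₁ sin φ₂ + cos φ₁ cos φ₂ cos Δλ,  σ = 0.8982 rad → d_gc = 5728.0 km
Rhumb line: Δψ = +1.1307, q = Δφ/Δψ = 0.6128, d_rh = R√(Δφ²+q²Δλ²) = 5871.9 km
Excess = 5871.9 − 5728.0 = 143.9 ≈ 144 km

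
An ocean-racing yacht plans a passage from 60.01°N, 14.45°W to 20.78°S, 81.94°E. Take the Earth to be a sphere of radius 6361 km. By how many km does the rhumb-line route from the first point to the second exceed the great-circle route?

Great circle: cos σ = sin φ₁ sin φ₂ + cos φ₁ cos φ₂ cos Δλ,  σ = 1.9383 rad → d_gc = 12329.6 km
Rhumb line: Δψ = -1.6882, q = Δφ/Δψ = 0.8352, d_rh = R√(Δφ²+q²Δλ²) = 12662.5 km
Excess = 12662.5 − 12329.6 = 332.9 ≈ 333 km

333 km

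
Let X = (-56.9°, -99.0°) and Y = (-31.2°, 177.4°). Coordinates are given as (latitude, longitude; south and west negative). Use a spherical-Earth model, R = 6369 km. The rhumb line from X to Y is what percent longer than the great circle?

Great circle: σ = 1.0633 rad → d_gc = Rσ = 6771.9 km
Rhumb: Δφ = +0.4485, Δλ = -1.4591, Δψ = +0.6398, q = Δφ/Δψ = 0.7010 → d_rh = R√(Δφ²+q²Δλ²) = 7113.6 km
Excess = (7113.6 − 6771.9) / 6771.9 = 341.7 / 6771.9 = 5.046% ≈ 5.0%

5.0%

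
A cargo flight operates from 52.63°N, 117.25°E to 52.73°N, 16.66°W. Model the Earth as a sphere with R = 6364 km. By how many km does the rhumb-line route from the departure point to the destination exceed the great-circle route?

1485 km

Great circle: cos σ = sin φ₁ sin φ₂ + cos φ₁ cos φ₂ cos Δλ,  σ = 1.1837 rad → d_gc = 7532.9 km
Rhumb line: Δψ = +0.0029, q = Δφ/Δψ = 0.6063, d_rh = R√(Δφ²+q²Δλ²) = 9017.5 km
Excess = 9017.5 − 7532.9 = 1484.6 ≈ 1485 km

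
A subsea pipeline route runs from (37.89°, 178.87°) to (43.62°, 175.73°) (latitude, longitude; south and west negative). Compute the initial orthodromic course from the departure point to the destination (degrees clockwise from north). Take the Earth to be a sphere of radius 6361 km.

338.5°

θ = atan2( sin Δλ·cos φ₂ ,  cos φ₁ sin φ₂ − sin φ₁ cos φ₂ cos Δλ )
  = atan2(-0.0397, +0.1005) = 338.47°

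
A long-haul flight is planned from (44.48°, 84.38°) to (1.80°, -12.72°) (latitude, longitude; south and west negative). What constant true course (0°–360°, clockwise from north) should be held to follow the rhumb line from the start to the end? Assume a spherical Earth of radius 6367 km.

Meridional parts: M(φ₁)=+0.8686, M(φ₂)=+0.0314 → ΔM = -0.8372;  Δλ = -1.6947 rad
tan C = Δλ / ΔM = +2.0243 → C = 243.71°

243.7°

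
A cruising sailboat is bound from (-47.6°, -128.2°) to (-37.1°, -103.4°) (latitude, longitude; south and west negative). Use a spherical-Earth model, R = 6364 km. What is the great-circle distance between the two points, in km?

2331 km

cos σ = sin φ₁ sin φ₂ + cos φ₁ cos φ₂ cos Δλ
      = sin(-47.60°)sin(-37.10°) + cos(-47.60°)cos(-37.10°)cos(24.80°) = 0.9337
σ = 20.988° → d = Rσ = 6364·0.36631 = 2331 km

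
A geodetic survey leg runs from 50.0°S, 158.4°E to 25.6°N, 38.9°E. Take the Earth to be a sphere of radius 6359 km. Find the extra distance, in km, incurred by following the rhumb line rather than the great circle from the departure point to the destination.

331 km

Great circle: cos σ = sin φ₁ sin φ₂ + cos φ₁ cos φ₂ cos Δλ,  σ = 2.2350 rad → d_gc = 14212.5 km
Rhumb line: Δψ = +1.4731, q = Δφ/Δψ = 0.8957, d_rh = R√(Δφ²+q²Δλ²) = 14543.6 km
Excess = 14543.6 − 14212.5 = 331.1 ≈ 331 km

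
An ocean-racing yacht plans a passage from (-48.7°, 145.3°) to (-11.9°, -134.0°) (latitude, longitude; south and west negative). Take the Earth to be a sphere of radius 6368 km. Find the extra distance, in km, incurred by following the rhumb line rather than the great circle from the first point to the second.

223 km

Great circle: cos σ = sin φ₁ sin φ₂ + cos φ₁ cos φ₂ cos Δλ,  σ = 1.3085 rad → d_gc = 8332.65 km
Rhumb line: Δψ = +0.7666, q = Δφ/Δψ = 0.8378, d_rh = R√(Δφ²+q²Δλ²) = 8555.23 km
Excess = 8555.23 − 8332.65 = 222.58 ≈ 223 km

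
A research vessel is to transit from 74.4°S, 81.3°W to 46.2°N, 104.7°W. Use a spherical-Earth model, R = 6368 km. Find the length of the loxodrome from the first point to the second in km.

13536 km

Δψ = ln[tan(π/4+φ₂/2)/tan(π/4+φ₁/2)] = +2.8992;  Δφ = +2.1049 rad,  Δλ = -0.4084 rad
q = Δφ/Δψ = 0.7260
d = R·√(Δφ² + q²Δλ²) = 6368·2.12565 = 13536 km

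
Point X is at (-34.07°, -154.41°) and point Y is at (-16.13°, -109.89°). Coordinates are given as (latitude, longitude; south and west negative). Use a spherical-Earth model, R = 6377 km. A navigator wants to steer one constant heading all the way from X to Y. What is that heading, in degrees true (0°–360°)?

Meridional parts: M(φ₁)=-0.6331, M(φ₂)=-0.2853 → ΔM = +0.3478;  Δλ = +0.7770 rad
tan C = Δλ / ΔM = +2.2340 → C = 65.89°

65.9°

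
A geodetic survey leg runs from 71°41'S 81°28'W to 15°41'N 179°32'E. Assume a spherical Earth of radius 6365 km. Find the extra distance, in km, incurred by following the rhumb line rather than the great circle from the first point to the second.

Great circle: cos σ = sin φ₁ sin φ₂ + cos φ₁ cos φ₂ cos Δλ,  σ = 1.8796 rad → d_gc = 11963.9 km
Rhumb line: Δψ = +2.1022, q = Δφ/Δψ = 0.7254, d_rh = R√(Δφ²+q²Δλ²) = 12563.3 km
Excess = 12563.3 − 11963.9 = 599.4 ≈ 599 km

599 km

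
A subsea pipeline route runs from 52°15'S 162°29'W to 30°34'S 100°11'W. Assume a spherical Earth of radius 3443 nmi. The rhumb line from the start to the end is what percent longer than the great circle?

2.4%

Great circle: σ = 0.8670 rad → d_gc = Rσ = 2985.0 nmi
Rhumb: Δφ = +0.3784, Δλ = +1.0873, Δψ = +0.5125, q = Δφ/Δψ = 0.7384 → d_rh = R√(Δφ²+q²Δλ²) = 3056.1 nmi
Excess = (3056.1 − 2985.0) / 2985.0 = 71.1 / 2985.0 = 2.38% ≈ 2.4%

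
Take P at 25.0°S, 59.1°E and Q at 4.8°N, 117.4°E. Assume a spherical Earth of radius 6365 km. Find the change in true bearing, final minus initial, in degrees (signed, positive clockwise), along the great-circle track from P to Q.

Initial bearing θ₁ = atan2(sin Δλ cos φ₂, cos φ₁ sin φ₂ − sin φ₁ cos φ₂ cos Δλ) = 70.69°
Final bearing θ₂ = (initial bearing from the destination back to the start) + 180° = 59.13°
Δθ = θ₂ − θ₁ = -11.6°

-11.6°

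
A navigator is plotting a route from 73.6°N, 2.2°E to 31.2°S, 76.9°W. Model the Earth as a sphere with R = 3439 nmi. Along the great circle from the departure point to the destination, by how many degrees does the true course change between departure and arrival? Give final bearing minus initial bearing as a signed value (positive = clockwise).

At departure: θ₁ = atan2(sin Δλ cos φ₂, cos φ₁ sin φ₂ − sin φ₁ cos φ₂ cos Δλ) = 250.26°
At arrival: θ₂ = atan2(sin Δλ cos φ₁, −cos φ₂ sin φ₁ + sin φ₂ cos φ₁ cos Δλ) = 198.10°
Δθ = θ₂ − θ₁ = -52.2°

-52.2°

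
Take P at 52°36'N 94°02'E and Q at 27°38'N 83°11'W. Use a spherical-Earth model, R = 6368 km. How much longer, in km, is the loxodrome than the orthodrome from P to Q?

3943 km

Great circle: cos σ = sin φ₁ sin φ₂ + cos φ₁ cos φ₂ cos Δλ,  σ = 1.7406 rad → d_gc = 11084.2 km
Rhumb line: Δψ = -0.5811, q = Δφ/Δψ = 0.7498, d_rh = R√(Δφ²+q²Δλ²) = 15027.4 km
Excess = 15027.4 − 11084.2 = 3943.2 ≈ 3943 km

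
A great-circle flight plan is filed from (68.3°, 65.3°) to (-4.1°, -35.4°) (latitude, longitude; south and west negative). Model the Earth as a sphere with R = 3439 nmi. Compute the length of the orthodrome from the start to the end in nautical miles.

cos σ = sin φ₁ sin φ₂ + cos φ₁ cos φ₂ cos Δλ
      = sin(68.30°)sin(-4.10°) + cos(68.30°)cos(-4.10°)cos(-100.70°) = -0.1349
σ = 97.753° → d = Rσ = 3439·1.70611 = 5867 nmi

5867 nmi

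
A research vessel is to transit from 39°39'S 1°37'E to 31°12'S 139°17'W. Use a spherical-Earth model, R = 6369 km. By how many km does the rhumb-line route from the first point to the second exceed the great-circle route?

Great circle: cos σ = sin φ₁ sin φ₂ + cos φ₁ cos φ₂ cos Δλ,  σ = 1.7523 rad → d_gc = 11160.65 km
Rhumb line: Δψ = +0.1813, q = Δφ/Δψ = 0.8134, d_rh = R√(Δφ²+q²Δλ²) = 12774.21 km
Excess = 12774.21 − 11160.65 = 1613.56 ≈ 1614 km

1614 km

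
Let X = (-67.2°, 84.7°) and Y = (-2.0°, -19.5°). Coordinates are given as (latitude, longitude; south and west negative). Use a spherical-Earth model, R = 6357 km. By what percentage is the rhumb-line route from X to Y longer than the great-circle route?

6.7%

Great circle: σ = 1.6337 rad → d_gc = Rσ = 10385.2 km
Rhumb: Δφ = +1.1380, Δλ = -1.8186, Δψ = +1.5664, q = Δφ/Δψ = 0.7265 → d_rh = R√(Δφ²+q²Δλ²) = 11084.8 km
Excess = (11084.8 − 10385.2) / 10385.2 = 699.6 / 10385.2 = 6.74% ≈ 6.7%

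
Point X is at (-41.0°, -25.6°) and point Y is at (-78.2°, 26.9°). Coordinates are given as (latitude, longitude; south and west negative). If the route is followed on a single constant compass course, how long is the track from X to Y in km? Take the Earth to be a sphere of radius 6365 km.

4857 km

Rhumb course C = atan2(Δλ, Δψ) with Δψ = ln[tan(π/4+φ₂/2)/tan(π/4+φ₁/2)] = -1.4839, Δλ = +0.9163 → C = 148.30°
d = R·|Δφ| / |cos C| = 6365·0.64926 / 0.85085 = 4857 km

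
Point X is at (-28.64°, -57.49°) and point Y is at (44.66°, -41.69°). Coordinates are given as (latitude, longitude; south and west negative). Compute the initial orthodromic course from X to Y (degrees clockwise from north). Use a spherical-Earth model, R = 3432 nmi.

θ = atan2( sin Δλ·cos φ₂ ,  cos φ₁ sin φ₂ − sin φ₁ cos φ₂ cos Δλ )
  = atan2(+0.1937, +0.9449) = 11.58°

11.6°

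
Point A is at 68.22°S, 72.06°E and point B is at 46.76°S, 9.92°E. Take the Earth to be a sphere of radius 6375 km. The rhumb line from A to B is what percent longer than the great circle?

Great circle: σ = 0.6513 rad → d_gc = Rσ = 4152.3 km
Rhumb: Δφ = +0.3745, Δλ = -1.0845, Δψ = +0.7227, q = Δφ/Δψ = 0.5182 → d_rh = R√(Δφ²+q²Δλ²) = 4305.8 km
Excess = (4305.8 − 4152.3) / 4152.3 = 153.5 / 4152.3 = 3.70% ≈ 3.7%

3.7%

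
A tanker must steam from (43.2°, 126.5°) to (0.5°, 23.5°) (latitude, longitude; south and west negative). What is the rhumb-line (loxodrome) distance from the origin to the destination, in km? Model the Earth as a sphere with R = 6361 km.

11322 km

Rhumb course C = atan2(Δλ, Δψ) with Δψ = ln[tan(π/4+φ₂/2)/tan(π/4+φ₁/2)] = -0.8289, Δλ = -1.7977 → C = 245.25°
d = R·|Δφ| / |cos C| = 6361·0.74526 / 0.41872 = 11322 km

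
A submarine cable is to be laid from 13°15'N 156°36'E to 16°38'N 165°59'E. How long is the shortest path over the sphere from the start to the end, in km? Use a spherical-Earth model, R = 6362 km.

cos σ = sin φ₁ sin φ₂ + cos φ₁ cos φ₂ cos Δλ
      = sin(13.25°)sin(16.63°) + cos(13.25°)cos(16.63°)cos(9.38°) = 0.9858
σ = 9.675° → d = Rσ = 6362·0.16885 = 1074 km

1074 km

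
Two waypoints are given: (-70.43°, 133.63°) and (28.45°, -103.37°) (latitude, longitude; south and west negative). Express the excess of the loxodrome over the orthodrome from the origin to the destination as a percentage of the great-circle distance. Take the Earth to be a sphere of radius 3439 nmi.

6.6%

Great circle: σ = 2.2259 rad → d_gc = Rσ = 7655.0 nmi
Rhumb: Δφ = +1.7258, Δλ = +2.1468, Δψ = +2.2759, q = Δφ/Δψ = 0.7583 → d_rh = R√(Δφ²+q²Δλ²) = 8158.7 nmi
Excess = (8158.7 − 7655.0) / 7655.0 = 503.7 / 7655.0 = 6.58% ≈ 6.6%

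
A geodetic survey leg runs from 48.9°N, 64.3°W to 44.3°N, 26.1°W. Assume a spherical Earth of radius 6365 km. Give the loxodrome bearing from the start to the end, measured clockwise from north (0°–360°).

99.9°

Δψ = ln[tan(π/4+φ₂/2)/tan(π/4+φ₁/2)] = -0.1170
Δλ = +0.6667 rad (taken the short way round)
course = atan2(Δλ, Δψ) = 99.95°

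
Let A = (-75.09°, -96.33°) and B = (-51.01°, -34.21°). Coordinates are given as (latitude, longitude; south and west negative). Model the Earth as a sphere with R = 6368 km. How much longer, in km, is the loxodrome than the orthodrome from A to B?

153 km

Great circle: cos σ = sin φ₁ sin φ₂ + cos φ₁ cos φ₂ cos Δλ,  σ = 0.5974 rad → d_gc = 3804.4 km
Rhumb line: Δψ = +0.9953, q = Δφ/Δψ = 0.4223, d_rh = R√(Δφ²+q²Δλ²) = 3957.6 km
Excess = 3957.6 − 3804.4 = 153.2 ≈ 153 km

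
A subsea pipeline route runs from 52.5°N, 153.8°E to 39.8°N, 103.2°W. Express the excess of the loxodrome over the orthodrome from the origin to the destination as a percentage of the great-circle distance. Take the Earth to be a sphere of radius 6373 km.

Great circle: σ = 1.1564 rad → d_gc = Rσ = 7369.8 km
Rhumb: Δφ = -0.2217, Δλ = +1.7977, Δψ = -0.3221, q = Δφ/Δψ = 0.6883 → d_rh = R√(Δφ²+q²Δλ²) = 8010.6 km
Excess = (8010.6 − 7369.8) / 7369.8 = 640.8 / 7369.8 = 8.69% ≈ 8.7%

8.7%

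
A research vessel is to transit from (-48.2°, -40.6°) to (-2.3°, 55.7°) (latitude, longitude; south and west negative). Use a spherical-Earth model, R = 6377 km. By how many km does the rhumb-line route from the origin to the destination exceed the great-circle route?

325 km

Great circle: cos σ = sin φ₁ sin φ₂ + cos φ₁ cos φ₂ cos Δλ,  σ = 1.6140 rad → d_gc = 10292.3 km
Rhumb line: Δψ = +0.9225, q = Δφ/Δψ = 0.8684, d_rh = R√(Δφ²+q²Δλ²) = 10617.2 km
Excess = 10617.2 − 10292.3 = 324.9 ≈ 325 km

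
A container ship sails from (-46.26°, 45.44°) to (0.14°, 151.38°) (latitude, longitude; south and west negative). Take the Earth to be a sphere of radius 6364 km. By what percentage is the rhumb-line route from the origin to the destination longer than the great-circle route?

Great circle: σ = 1.7636 rad → d_gc = Rσ = 11223.7 km
Rhumb: Δφ = +0.8098, Δλ = +1.8490, Δψ = +0.9153, q = Δφ/Δψ = 0.8848 → d_rh = R√(Δφ²+q²Δλ²) = 11617.3 km
Excess = (11617.3 − 11223.7) / 11223.7 = 393.6 / 11223.7 = 3.51% ≈ 3.5%

3.5%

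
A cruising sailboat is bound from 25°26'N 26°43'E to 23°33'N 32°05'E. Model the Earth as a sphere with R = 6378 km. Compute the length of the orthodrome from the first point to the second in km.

583 km

cos σ = sin φ₁ sin φ₂ + cos φ₁ cos φ₂ cos Δλ
      = sin(25.43°)sin(23.55°) + cos(25.43°)cos(23.55°)cos(5.37°) = 0.9958
σ = 5.234° → d = Rσ = 6378·0.09135 = 583 km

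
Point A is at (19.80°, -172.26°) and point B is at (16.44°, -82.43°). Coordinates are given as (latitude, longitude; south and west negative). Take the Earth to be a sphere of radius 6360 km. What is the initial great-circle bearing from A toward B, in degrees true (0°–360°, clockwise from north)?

θ = atan2( sin Δλ·cos φ₂ ,  cos φ₁ sin φ₂ − sin φ₁ cos φ₂ cos Δλ )
  = atan2(+0.9591, +0.2653) = 74.54°

74.5°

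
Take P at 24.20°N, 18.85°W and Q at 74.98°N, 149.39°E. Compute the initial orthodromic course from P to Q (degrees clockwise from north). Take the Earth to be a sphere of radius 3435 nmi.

3.1°

θ = atan2( sin Δλ·cos φ₂ ,  cos φ₁ sin φ₂ − sin φ₁ cos φ₂ cos Δλ )
  = atan2(+0.0528, +0.9850) = 3.07°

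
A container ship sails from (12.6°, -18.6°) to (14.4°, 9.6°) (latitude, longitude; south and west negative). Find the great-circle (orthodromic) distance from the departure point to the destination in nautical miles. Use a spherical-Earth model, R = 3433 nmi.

Haversine: a = sin²(Δφ/2)+cos φ₁ cos φ₂ sin²(Δλ/2) = 0.05635;  σ = 2·atan2(√a,√(1−a))
σ = 27.463° → d = Rσ = 3433·0.47932 = 1646 nmi

1646 nmi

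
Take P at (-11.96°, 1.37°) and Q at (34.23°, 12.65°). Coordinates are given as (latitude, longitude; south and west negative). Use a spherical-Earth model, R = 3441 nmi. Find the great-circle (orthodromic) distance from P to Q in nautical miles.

2848 nmi

Haversine: a = sin²(Δφ/2)+cos φ₁ cos φ₂ sin²(Δλ/2) = 0.16168;  σ = 2·atan2(√a,√(1−a))
σ = 47.418° → d = Rσ = 3441·0.82760 = 2848 nmi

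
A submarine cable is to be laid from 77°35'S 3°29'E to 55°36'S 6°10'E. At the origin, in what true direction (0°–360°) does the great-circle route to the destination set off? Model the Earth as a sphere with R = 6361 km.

4.0°

N = sin Δλ·cos φ₂ = +0.0264;  D = cos φ₁ sin φ₂ − sin φ₁ cos φ₂ cos Δλ = +0.3737
initial course = atan2(N, D) = 4.05°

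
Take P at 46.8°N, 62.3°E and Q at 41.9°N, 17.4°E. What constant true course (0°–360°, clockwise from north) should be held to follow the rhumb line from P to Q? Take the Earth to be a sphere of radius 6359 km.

261.3°

Δψ = ln[tan(π/4+φ₂/2)/tan(π/4+φ₁/2)] = -0.1197
Δλ = -0.7837 rad (taken the short way round)
course = atan2(Δλ, Δψ) = 261.32°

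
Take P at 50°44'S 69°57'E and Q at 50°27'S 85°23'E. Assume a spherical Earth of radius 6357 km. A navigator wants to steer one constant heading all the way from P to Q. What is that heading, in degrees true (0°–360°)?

88.3°

Δψ = ln[tan(π/4+φ₂/2)/tan(π/4+φ₁/2)] = +0.0078
Δλ = +0.2694 rad (taken the short way round)
course = atan2(Δλ, Δψ) = 88.34°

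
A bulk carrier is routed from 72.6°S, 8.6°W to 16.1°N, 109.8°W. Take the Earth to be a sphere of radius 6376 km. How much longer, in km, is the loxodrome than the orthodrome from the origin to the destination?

651 km

Great circle: cos σ = sin φ₁ sin φ₂ + cos φ₁ cos φ₂ cos Δλ,  σ = 1.8970 rad → d_gc = 12095.1 km
Rhumb line: Δψ = +2.1619, q = Δφ/Δψ = 0.7161, d_rh = R√(Δφ²+q²Δλ²) = 12746.1 km
Excess = 12746.1 − 12095.1 = 651.0 ≈ 651 km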